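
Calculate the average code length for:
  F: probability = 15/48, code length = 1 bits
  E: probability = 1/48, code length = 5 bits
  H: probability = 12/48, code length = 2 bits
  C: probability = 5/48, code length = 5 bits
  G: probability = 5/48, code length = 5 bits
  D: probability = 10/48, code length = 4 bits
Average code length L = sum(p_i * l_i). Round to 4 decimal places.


Weighted contributions p_i * l_i:
  F: (15/48) * 1 = 15/48
  E: (1/48) * 5 = 5/48
  H: (12/48) * 2 = 24/48
  C: (5/48) * 5 = 25/48
  G: (5/48) * 5 = 25/48
  D: (10/48) * 4 = 40/48
Sum = (15 + 5 + 24 + 25 + 25 + 40)/48 = 134/48

L = 134/48 = 2.7917 bits/symbol


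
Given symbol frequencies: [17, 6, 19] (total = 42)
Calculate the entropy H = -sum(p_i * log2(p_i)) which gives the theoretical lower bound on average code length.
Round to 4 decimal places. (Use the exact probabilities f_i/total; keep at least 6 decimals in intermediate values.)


Per-symbol terms -p_i * log2(p_i) with p_i = f_i/42:
  p = 17/42 = 0.404762: log2(p) = -1.304855, -p*log2(p) = 0.528155
  p = 6/42 = 0.142857: log2(p) = -2.807355, -p*log2(p) = 0.401051
  p = 19/42 = 0.452381: log2(p) = -1.144390, -p*log2(p) = 0.517700
H = 0.528155 + 0.401051 + 0.517700 = 1.446906

H = 1.4469 bits/symbol


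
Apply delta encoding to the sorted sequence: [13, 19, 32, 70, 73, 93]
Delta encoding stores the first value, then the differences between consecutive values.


First value: 13
Deltas:
  19 - 13 = 6
  32 - 19 = 13
  70 - 32 = 38
  73 - 70 = 3
  93 - 73 = 20


Delta encoded: [13, 6, 13, 38, 3, 20]


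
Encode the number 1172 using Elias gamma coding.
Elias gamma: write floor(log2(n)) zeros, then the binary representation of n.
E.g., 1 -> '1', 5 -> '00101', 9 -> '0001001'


num_bits = floor(log2(1172)) + 1 = 11
leading_zeros = num_bits - 1 = 10
binary(1172) = 10010010100

Elias gamma(1172) = '0000000000' + '10010010100' = 000000000010010010100 (21 bits)


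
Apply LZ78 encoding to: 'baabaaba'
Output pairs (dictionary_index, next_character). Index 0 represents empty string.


LZ78 encoding steps:
Dictionary: {0: ''}
Step 1: w='' (idx 0), next='b' -> output (0, 'b'), add 'b' as idx 1
Step 2: w='' (idx 0), next='a' -> output (0, 'a'), add 'a' as idx 2
Step 3: w='a' (idx 2), next='b' -> output (2, 'b'), add 'ab' as idx 3
Step 4: w='a' (idx 2), next='a' -> output (2, 'a'), add 'aa' as idx 4
Step 5: w='b' (idx 1), next='a' -> output (1, 'a'), add 'ba' as idx 5


Encoded: [(0, 'b'), (0, 'a'), (2, 'b'), (2, 'a'), (1, 'a')]


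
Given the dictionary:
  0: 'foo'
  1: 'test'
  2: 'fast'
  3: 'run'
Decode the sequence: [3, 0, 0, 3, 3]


Look up each index in the dictionary:
  3 -> 'run'
  0 -> 'foo'
  0 -> 'foo'
  3 -> 'run'
  3 -> 'run'

Decoded: "run foo foo run run"


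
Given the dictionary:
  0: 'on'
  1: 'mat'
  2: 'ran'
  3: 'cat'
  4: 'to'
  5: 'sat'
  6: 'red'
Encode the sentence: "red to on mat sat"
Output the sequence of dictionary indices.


Look up each word in the dictionary:
  'red' -> 6
  'to' -> 4
  'on' -> 0
  'mat' -> 1
  'sat' -> 5

Encoded: [6, 4, 0, 1, 5]


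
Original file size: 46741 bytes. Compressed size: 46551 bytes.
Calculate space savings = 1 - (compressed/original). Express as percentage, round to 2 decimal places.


ratio = compressed/original = 46551/46741 = 0.995935
savings = 1 - ratio = 1 - 0.995935 = 0.004065
as a percentage: 0.004065 * 100 = 0.41%

Space savings = 1 - 46551/46741 = 0.41%


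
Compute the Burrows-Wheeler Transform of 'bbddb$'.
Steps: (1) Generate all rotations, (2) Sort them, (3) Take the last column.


Rotations (sorted):
  0: $bbddb -> last char: b
  1: b$bbdd -> last char: d
  2: bbddb$ -> last char: $
  3: bddb$b -> last char: b
  4: db$bbd -> last char: d
  5: ddb$bb -> last char: b


BWT = bd$bdb


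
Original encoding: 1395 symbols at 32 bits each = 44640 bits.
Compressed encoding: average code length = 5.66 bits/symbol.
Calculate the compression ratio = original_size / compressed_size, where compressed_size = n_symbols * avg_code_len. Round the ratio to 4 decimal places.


original_size = n_symbols * orig_bits = 1395 * 32 = 44640 bits
compressed_size = n_symbols * avg_code_len = 1395 * 5.66 = 7895.7 bits
ratio = original_size / compressed_size = 44640 / 7895.7 = 5.6537

Compression ratio = 5.6537


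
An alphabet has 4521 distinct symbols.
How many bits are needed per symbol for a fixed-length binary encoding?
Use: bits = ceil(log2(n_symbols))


log2(4521) = 12.1424
Bracket: 2^12 = 4096 < 4521 <= 2^13 = 8192
So ceil(log2(4521)) = 13

bits = ceil(log2(4521)) = ceil(12.1424) = 13 bits


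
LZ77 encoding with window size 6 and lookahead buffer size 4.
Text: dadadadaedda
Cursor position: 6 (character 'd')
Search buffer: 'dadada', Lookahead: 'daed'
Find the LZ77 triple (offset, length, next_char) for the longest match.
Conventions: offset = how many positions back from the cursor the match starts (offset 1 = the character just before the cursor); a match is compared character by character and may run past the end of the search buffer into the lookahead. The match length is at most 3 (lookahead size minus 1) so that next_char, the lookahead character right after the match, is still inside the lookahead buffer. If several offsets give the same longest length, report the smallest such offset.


Try each offset into the search buffer:
  offset=1 (pos 5, char 'a'): match length 0
  offset=2 (pos 4, char 'd'): match length 2
  offset=3 (pos 3, char 'a'): match length 0
  offset=4 (pos 2, char 'd'): match length 2
  offset=5 (pos 1, char 'a'): match length 0
  offset=6 (pos 0, char 'd'): match length 2
Longest match has length 2, found at offsets 2, 4, 6; take the smallest, offset 2.
next_char = character at position 6 + 2 = 8 -> 'e'

Best match: offset=2, length=2 (matching 'da' starting at position 4)
LZ77 triple: (2, 2, 'e')


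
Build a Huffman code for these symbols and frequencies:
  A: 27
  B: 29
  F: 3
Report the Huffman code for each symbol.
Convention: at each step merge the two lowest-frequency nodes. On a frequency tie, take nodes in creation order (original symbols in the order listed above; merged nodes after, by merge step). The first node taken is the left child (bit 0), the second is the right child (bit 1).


Huffman tree construction:
Step 1: Merge F(3) + A(27) = 30
Step 2: Merge B(29) + (F+A)(30) = 59
Read each symbol's code off the tree from the root (left child = 0, right child = 1).

Codes:
  A: 11 (length 2)
  B: 0 (length 1)
  F: 10 (length 2)
Average code length: 89/59 = 1.5085 bits/symbol


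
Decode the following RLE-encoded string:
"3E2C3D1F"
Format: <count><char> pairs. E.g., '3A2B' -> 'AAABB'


Expanding each <count><char> pair:
  3E -> 'EEE'
  2C -> 'CC'
  3D -> 'DDD'
  1F -> 'F'

Decoded = EEECCDDDF


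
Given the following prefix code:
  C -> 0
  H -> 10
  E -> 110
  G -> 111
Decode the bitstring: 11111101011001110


Decoding step by step:
Bits 111 -> G
Bits 111 -> G
Bits 0 -> C
Bits 10 -> H
Bits 110 -> E
Bits 0 -> C
Bits 111 -> G
Bits 0 -> C


Decoded message: GGCHECGC


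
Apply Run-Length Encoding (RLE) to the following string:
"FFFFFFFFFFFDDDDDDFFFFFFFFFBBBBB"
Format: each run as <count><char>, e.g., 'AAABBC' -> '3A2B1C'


Scanning runs left to right:
  i=0: run of 'F' x 11 -> '11F'
  i=11: run of 'D' x 6 -> '6D'
  i=17: run of 'F' x 9 -> '9F'
  i=26: run of 'B' x 5 -> '5B'

RLE = 11F6D9F5B


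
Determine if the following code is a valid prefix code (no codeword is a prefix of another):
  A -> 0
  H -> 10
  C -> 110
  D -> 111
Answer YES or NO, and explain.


Checking each pair (does one codeword prefix another?):
  A='0' vs H='10': no prefix
  A='0' vs C='110': no prefix
  A='0' vs D='111': no prefix
  H='10' vs A='0': no prefix
  H='10' vs C='110': no prefix
  H='10' vs D='111': no prefix
  C='110' vs A='0': no prefix
  C='110' vs H='10': no prefix
  C='110' vs D='111': no prefix
  D='111' vs A='0': no prefix
  D='111' vs H='10': no prefix
  D='111' vs C='110': no prefix
No violation found over all pairs.

YES -- this is a valid prefix code. No codeword is a prefix of any other codeword.


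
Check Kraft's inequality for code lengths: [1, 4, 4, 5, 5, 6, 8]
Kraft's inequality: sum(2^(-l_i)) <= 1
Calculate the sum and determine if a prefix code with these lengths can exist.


Sum = 2^(-1) + 2^(-4) + 2^(-4) + 2^(-5) + 2^(-5) + 2^(-6) + 2^(-8)
    = 0.5 + 0.0625 + 0.0625 + 0.03125 + 0.03125 + 0.015625 + 0.00390625
    = 181/256 = 0.70703125
Since 0.70703125 <= 1, Kraft's inequality IS satisfied.
A prefix code with these lengths CAN exist.

Kraft sum = 0.70703125. Satisfied.


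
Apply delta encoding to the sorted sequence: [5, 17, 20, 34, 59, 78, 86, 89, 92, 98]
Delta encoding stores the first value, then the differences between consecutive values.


First value: 5
Deltas:
  17 - 5 = 12
  20 - 17 = 3
  34 - 20 = 14
  59 - 34 = 25
  78 - 59 = 19
  86 - 78 = 8
  89 - 86 = 3
  92 - 89 = 3
  98 - 92 = 6


Delta encoded: [5, 12, 3, 14, 25, 19, 8, 3, 3, 6]


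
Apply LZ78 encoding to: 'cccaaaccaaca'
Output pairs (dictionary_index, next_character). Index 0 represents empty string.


LZ78 encoding steps:
Dictionary: {0: ''}
Step 1: w='' (idx 0), next='c' -> output (0, 'c'), add 'c' as idx 1
Step 2: w='c' (idx 1), next='c' -> output (1, 'c'), add 'cc' as idx 2
Step 3: w='' (idx 0), next='a' -> output (0, 'a'), add 'a' as idx 3
Step 4: w='a' (idx 3), next='a' -> output (3, 'a'), add 'aa' as idx 4
Step 5: w='cc' (idx 2), next='a' -> output (2, 'a'), add 'cca' as idx 5
Step 6: w='a' (idx 3), next='c' -> output (3, 'c'), add 'ac' as idx 6
Step 7: w='a' (idx 3), end of input -> output (3, '')


Encoded: [(0, 'c'), (1, 'c'), (0, 'a'), (3, 'a'), (2, 'a'), (3, 'c'), (3, '')]


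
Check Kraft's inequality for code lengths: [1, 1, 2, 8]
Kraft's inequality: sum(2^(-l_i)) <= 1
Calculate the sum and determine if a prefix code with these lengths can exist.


Sum = 2^(-1) + 2^(-1) + 2^(-2) + 2^(-8)
    = 0.5 + 0.5 + 0.25 + 0.00390625
    = 321/256 = 1.25390625
Since 1.25390625 > 1, Kraft's inequality is NOT satisfied.
A prefix code with these lengths CANNOT exist.

Kraft sum = 1.25390625. Not satisfied.


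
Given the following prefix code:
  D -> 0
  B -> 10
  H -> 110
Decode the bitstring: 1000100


Decoding step by step:
Bits 10 -> B
Bits 0 -> D
Bits 0 -> D
Bits 10 -> B
Bits 0 -> D


Decoded message: BDDBD


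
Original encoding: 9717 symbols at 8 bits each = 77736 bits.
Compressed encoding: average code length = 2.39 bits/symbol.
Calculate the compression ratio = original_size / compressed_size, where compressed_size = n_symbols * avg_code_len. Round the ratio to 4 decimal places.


original_size = n_symbols * orig_bits = 9717 * 8 = 77736 bits
compressed_size = n_symbols * avg_code_len = 9717 * 2.39 = 23223.63 bits
ratio = original_size / compressed_size = 77736 / 23223.63 = 3.3473

Compression ratio = 3.3473


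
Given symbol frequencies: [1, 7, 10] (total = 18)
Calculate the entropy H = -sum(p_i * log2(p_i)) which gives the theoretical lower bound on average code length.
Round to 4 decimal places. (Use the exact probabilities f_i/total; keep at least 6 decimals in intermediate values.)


Per-symbol terms -p_i * log2(p_i) with p_i = f_i/18:
  p = 1/18 = 0.055556: log2(p) = -4.169925, -p*log2(p) = 0.231663
  p = 7/18 = 0.388889: log2(p) = -1.362570, -p*log2(p) = 0.529888
  p = 10/18 = 0.555556: log2(p) = -0.847997, -p*log2(p) = 0.471109
H = 0.231663 + 0.529888 + 0.471109 = 1.232660

H = 1.2327 bits/symbol


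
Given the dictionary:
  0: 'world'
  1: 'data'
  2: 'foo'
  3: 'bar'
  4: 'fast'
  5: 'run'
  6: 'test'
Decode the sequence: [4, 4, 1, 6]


Look up each index in the dictionary:
  4 -> 'fast'
  4 -> 'fast'
  1 -> 'data'
  6 -> 'test'

Decoded: "fast fast data test"


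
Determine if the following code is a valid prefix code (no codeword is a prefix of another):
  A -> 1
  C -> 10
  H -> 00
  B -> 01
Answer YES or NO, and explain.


Checking each pair (does one codeword prefix another?):
  A='1' vs C='10': prefix -- VIOLATION

NO -- this is NOT a valid prefix code. A (1) is a prefix of C (10).


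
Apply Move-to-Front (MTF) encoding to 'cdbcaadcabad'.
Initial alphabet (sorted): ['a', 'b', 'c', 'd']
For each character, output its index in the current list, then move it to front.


MTF encoding:
'c': index 2 in ['a', 'b', 'c', 'd'] -> ['c', 'a', 'b', 'd']
'd': index 3 in ['c', 'a', 'b', 'd'] -> ['d', 'c', 'a', 'b']
'b': index 3 in ['d', 'c', 'a', 'b'] -> ['b', 'd', 'c', 'a']
'c': index 2 in ['b', 'd', 'c', 'a'] -> ['c', 'b', 'd', 'a']
'a': index 3 in ['c', 'b', 'd', 'a'] -> ['a', 'c', 'b', 'd']
'a': index 0 in ['a', 'c', 'b', 'd'] -> ['a', 'c', 'b', 'd']
'd': index 3 in ['a', 'c', 'b', 'd'] -> ['d', 'a', 'c', 'b']
'c': index 2 in ['d', 'a', 'c', 'b'] -> ['c', 'd', 'a', 'b']
'a': index 2 in ['c', 'd', 'a', 'b'] -> ['a', 'c', 'd', 'b']
'b': index 3 in ['a', 'c', 'd', 'b'] -> ['b', 'a', 'c', 'd']
'a': index 1 in ['b', 'a', 'c', 'd'] -> ['a', 'b', 'c', 'd']
'd': index 3 in ['a', 'b', 'c', 'd'] -> ['d', 'a', 'b', 'c']


Output: [2, 3, 3, 2, 3, 0, 3, 2, 2, 3, 1, 3]


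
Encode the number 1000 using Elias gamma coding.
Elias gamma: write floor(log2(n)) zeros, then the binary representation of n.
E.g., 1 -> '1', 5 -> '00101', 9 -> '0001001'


num_bits = floor(log2(1000)) + 1 = 10
leading_zeros = num_bits - 1 = 9
binary(1000) = 1111101000

Elias gamma(1000) = '000000000' + '1111101000' = 0000000001111101000 (19 bits)


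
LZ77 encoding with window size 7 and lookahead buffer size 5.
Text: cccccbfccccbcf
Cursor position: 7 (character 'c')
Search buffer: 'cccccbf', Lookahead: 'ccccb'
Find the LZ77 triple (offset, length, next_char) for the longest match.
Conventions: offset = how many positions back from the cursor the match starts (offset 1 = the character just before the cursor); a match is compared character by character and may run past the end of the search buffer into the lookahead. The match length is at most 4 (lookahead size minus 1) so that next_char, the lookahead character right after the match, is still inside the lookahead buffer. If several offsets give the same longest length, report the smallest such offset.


Try each offset into the search buffer:
  offset=1 (pos 6, char 'f'): match length 0
  offset=2 (pos 5, char 'b'): match length 0
  offset=3 (pos 4, char 'c'): match length 1
  offset=4 (pos 3, char 'c'): match length 2
  offset=5 (pos 2, char 'c'): match length 3
  offset=6 (pos 1, char 'c'): match length 4
  offset=7 (pos 0, char 'c'): match length 4
Longest match has length 4, found at offsets 6, 7; take the smallest, offset 6.
next_char = character at position 7 + 4 = 11 -> 'b'

Best match: offset=6, length=4 (matching 'cccc' starting at position 1)
LZ77 triple: (6, 4, 'b')


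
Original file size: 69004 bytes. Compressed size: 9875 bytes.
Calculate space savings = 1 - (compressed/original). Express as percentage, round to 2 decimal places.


ratio = compressed/original = 9875/69004 = 0.143108
savings = 1 - ratio = 1 - 0.143108 = 0.856892
as a percentage: 0.856892 * 100 = 85.69%

Space savings = 1 - 9875/69004 = 85.69%


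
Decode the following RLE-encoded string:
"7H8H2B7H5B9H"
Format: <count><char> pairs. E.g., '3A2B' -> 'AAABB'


Expanding each <count><char> pair:
  7H -> 'HHHHHHH'
  8H -> 'HHHHHHHH'
  2B -> 'BB'
  7H -> 'HHHHHHH'
  5B -> 'BBBBB'
  9H -> 'HHHHHHHHH'

Decoded = HHHHHHHHHHHHHHHBBHHHHHHHBBBBBHHHHHHHHH


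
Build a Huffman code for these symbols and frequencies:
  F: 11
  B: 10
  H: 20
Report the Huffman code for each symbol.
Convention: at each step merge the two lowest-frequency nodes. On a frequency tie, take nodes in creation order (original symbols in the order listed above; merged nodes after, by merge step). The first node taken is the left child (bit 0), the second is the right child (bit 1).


Huffman tree construction:
Step 1: Merge B(10) + F(11) = 21
Step 2: Merge H(20) + (B+F)(21) = 41
Read each symbol's code off the tree from the root (left child = 0, right child = 1).

Codes:
  F: 11 (length 2)
  B: 10 (length 2)
  H: 0 (length 1)
Average code length: 62/41 = 1.5122 bits/symbol


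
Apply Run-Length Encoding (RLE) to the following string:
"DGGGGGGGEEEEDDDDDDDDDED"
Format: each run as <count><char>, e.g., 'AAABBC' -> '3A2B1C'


Scanning runs left to right:
  i=0: run of 'D' x 1 -> '1D'
  i=1: run of 'G' x 7 -> '7G'
  i=8: run of 'E' x 4 -> '4E'
  i=12: run of 'D' x 9 -> '9D'
  i=21: run of 'E' x 1 -> '1E'
  i=22: run of 'D' x 1 -> '1D'

RLE = 1D7G4E9D1E1D


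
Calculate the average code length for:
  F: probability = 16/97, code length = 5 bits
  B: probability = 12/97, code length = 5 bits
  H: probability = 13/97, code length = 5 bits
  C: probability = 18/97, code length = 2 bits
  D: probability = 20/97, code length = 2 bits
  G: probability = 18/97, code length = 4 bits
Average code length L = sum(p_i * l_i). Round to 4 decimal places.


Weighted contributions p_i * l_i:
  F: (16/97) * 5 = 80/97
  B: (12/97) * 5 = 60/97
  H: (13/97) * 5 = 65/97
  C: (18/97) * 2 = 36/97
  D: (20/97) * 2 = 40/97
  G: (18/97) * 4 = 72/97
Sum = (80 + 60 + 65 + 36 + 40 + 72)/97 = 353/97

L = 353/97 = 3.6392 bits/symbol


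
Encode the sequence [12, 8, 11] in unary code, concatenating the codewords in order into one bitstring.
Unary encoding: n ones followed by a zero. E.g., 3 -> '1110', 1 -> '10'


Encode each number as n ones followed by a terminating 0:
  12 -> 1111111111110 (13 bits)
  8 -> 111111110 (9 bits)
  11 -> 111111111110 (12 bits)
Total length = 13 + 9 + 12 = 34 bits.

Unary([12, 8, 11]) = 1111111111110111111110111111111110 (34 bits)


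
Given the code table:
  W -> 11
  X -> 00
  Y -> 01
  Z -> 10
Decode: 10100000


Decoding:
10 -> Z
10 -> Z
00 -> X
00 -> X


Result: ZZXX


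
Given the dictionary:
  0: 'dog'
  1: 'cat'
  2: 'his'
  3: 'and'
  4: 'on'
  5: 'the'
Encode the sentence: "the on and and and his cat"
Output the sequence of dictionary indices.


Look up each word in the dictionary:
  'the' -> 5
  'on' -> 4
  'and' -> 3
  'and' -> 3
  'and' -> 3
  'his' -> 2
  'cat' -> 1

Encoded: [5, 4, 3, 3, 3, 2, 1]


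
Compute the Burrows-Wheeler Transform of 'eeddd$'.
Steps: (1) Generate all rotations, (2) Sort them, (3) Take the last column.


Rotations (sorted):
  0: $eeddd -> last char: d
  1: d$eedd -> last char: d
  2: dd$eed -> last char: d
  3: ddd$ee -> last char: e
  4: eddd$e -> last char: e
  5: eeddd$ -> last char: $


BWT = dddee$


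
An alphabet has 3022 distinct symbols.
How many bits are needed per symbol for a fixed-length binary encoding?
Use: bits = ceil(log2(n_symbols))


log2(3022) = 11.5613
Bracket: 2^11 = 2048 < 3022 <= 2^12 = 4096
So ceil(log2(3022)) = 12

bits = ceil(log2(3022)) = ceil(11.5613) = 12 bits


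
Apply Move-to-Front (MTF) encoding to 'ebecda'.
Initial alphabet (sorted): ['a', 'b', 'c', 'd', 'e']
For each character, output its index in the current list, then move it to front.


MTF encoding:
'e': index 4 in ['a', 'b', 'c', 'd', 'e'] -> ['e', 'a', 'b', 'c', 'd']
'b': index 2 in ['e', 'a', 'b', 'c', 'd'] -> ['b', 'e', 'a', 'c', 'd']
'e': index 1 in ['b', 'e', 'a', 'c', 'd'] -> ['e', 'b', 'a', 'c', 'd']
'c': index 3 in ['e', 'b', 'a', 'c', 'd'] -> ['c', 'e', 'b', 'a', 'd']
'd': index 4 in ['c', 'e', 'b', 'a', 'd'] -> ['d', 'c', 'e', 'b', 'a']
'a': index 4 in ['d', 'c', 'e', 'b', 'a'] -> ['a', 'd', 'c', 'e', 'b']


Output: [4, 2, 1, 3, 4, 4]


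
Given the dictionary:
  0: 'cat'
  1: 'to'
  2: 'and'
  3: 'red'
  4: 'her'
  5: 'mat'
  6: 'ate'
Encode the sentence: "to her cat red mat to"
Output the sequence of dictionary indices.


Look up each word in the dictionary:
  'to' -> 1
  'her' -> 4
  'cat' -> 0
  'red' -> 3
  'mat' -> 5
  'to' -> 1

Encoded: [1, 4, 0, 3, 5, 1]


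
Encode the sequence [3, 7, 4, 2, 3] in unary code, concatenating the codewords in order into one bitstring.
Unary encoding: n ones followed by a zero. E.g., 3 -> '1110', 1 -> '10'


Encode each number as n ones followed by a terminating 0:
  3 -> 1110 (4 bits)
  7 -> 11111110 (8 bits)
  4 -> 11110 (5 bits)
  2 -> 110 (3 bits)
  3 -> 1110 (4 bits)
Total length = 4 + 8 + 5 + 3 + 4 = 24 bits.

Unary([3, 7, 4, 2, 3]) = 111011111110111101101110 (24 bits)


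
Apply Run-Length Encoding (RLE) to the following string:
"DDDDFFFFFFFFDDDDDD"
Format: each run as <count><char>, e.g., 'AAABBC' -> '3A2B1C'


Scanning runs left to right:
  i=0: run of 'D' x 4 -> '4D'
  i=4: run of 'F' x 8 -> '8F'
  i=12: run of 'D' x 6 -> '6D'

RLE = 4D8F6D


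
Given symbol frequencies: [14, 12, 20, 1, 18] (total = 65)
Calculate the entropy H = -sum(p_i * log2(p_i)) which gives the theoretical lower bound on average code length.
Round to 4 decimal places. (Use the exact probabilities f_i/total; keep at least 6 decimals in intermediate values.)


Per-symbol terms -p_i * log2(p_i) with p_i = f_i/65:
  p = 14/65 = 0.215385: log2(p) = -2.215013, -p*log2(p) = 0.477080
  p = 12/65 = 0.184615: log2(p) = -2.437405, -p*log2(p) = 0.449983
  p = 20/65 = 0.307692: log2(p) = -1.700440, -p*log2(p) = 0.523212
  p = 1/65 = 0.015385: log2(p) = -6.022368, -p*log2(p) = 0.092652
  p = 18/65 = 0.276923: log2(p) = -1.852443, -p*log2(p) = 0.512984
H = 0.477080 + 0.449983 + 0.523212 + 0.092652 + 0.512984 = 2.055911

H = 2.0559 bits/symbol


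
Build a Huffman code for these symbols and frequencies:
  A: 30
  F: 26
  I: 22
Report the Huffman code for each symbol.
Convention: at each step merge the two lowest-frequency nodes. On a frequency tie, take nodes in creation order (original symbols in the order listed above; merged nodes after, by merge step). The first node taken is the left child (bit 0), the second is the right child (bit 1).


Huffman tree construction:
Step 1: Merge I(22) + F(26) = 48
Step 2: Merge A(30) + (I+F)(48) = 78
Read each symbol's code off the tree from the root (left child = 0, right child = 1).

Codes:
  A: 0 (length 1)
  F: 11 (length 2)
  I: 10 (length 2)
Average code length: 126/78 = 1.6154 bits/symbol


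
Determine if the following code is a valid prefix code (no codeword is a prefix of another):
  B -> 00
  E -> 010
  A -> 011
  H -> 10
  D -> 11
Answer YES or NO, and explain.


Checking each pair (does one codeword prefix another?):
  B='00' vs E='010': no prefix
  B='00' vs A='011': no prefix
  B='00' vs H='10': no prefix
  B='00' vs D='11': no prefix
  E='010' vs B='00': no prefix
  E='010' vs A='011': no prefix
  E='010' vs H='10': no prefix
  E='010' vs D='11': no prefix
  A='011' vs B='00': no prefix
  A='011' vs E='010': no prefix
  A='011' vs H='10': no prefix
  A='011' vs D='11': no prefix
  H='10' vs B='00': no prefix
  H='10' vs E='010': no prefix
  H='10' vs A='011': no prefix
  H='10' vs D='11': no prefix
  D='11' vs B='00': no prefix
  D='11' vs E='010': no prefix
  D='11' vs A='011': no prefix
  D='11' vs H='10': no prefix
No violation found over all pairs.

YES -- this is a valid prefix code. No codeword is a prefix of any other codeword.


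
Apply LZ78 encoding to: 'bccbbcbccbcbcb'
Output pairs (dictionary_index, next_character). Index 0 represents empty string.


LZ78 encoding steps:
Dictionary: {0: ''}
Step 1: w='' (idx 0), next='b' -> output (0, 'b'), add 'b' as idx 1
Step 2: w='' (idx 0), next='c' -> output (0, 'c'), add 'c' as idx 2
Step 3: w='c' (idx 2), next='b' -> output (2, 'b'), add 'cb' as idx 3
Step 4: w='b' (idx 1), next='c' -> output (1, 'c'), add 'bc' as idx 4
Step 5: w='bc' (idx 4), next='c' -> output (4, 'c'), add 'bcc' as idx 5
Step 6: w='bc' (idx 4), next='b' -> output (4, 'b'), add 'bcb' as idx 6
Step 7: w='cb' (idx 3), end of input -> output (3, '')


Encoded: [(0, 'b'), (0, 'c'), (2, 'b'), (1, 'c'), (4, 'c'), (4, 'b'), (3, '')]


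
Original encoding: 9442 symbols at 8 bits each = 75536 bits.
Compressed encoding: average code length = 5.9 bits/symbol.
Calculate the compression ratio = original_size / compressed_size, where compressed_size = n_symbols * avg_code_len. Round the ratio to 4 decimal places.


original_size = n_symbols * orig_bits = 9442 * 8 = 75536 bits
compressed_size = n_symbols * avg_code_len = 9442 * 5.9 = 55707.8 bits
ratio = original_size / compressed_size = 75536 / 55707.8 = 1.3559

Compression ratio = 1.3559


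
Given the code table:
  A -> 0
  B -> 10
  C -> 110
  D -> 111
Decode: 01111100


Decoding:
0 -> A
111 -> D
110 -> C
0 -> A


Result: ADCA


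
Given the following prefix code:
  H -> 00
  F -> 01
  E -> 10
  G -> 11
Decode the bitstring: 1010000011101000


Decoding step by step:
Bits 10 -> E
Bits 10 -> E
Bits 00 -> H
Bits 00 -> H
Bits 11 -> G
Bits 10 -> E
Bits 10 -> E
Bits 00 -> H


Decoded message: EEHHGEEH


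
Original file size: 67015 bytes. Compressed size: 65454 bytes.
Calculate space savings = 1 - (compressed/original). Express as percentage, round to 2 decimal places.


ratio = compressed/original = 65454/67015 = 0.976707
savings = 1 - ratio = 1 - 0.976707 = 0.023293
as a percentage: 0.023293 * 100 = 2.33%

Space savings = 1 - 65454/67015 = 2.33%


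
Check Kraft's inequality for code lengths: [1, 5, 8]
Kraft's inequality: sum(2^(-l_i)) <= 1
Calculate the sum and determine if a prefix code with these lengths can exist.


Sum = 2^(-1) + 2^(-5) + 2^(-8)
    = 0.5 + 0.03125 + 0.00390625
    = 137/256 = 0.53515625
Since 0.53515625 <= 1, Kraft's inequality IS satisfied.
A prefix code with these lengths CAN exist.

Kraft sum = 0.53515625. Satisfied.


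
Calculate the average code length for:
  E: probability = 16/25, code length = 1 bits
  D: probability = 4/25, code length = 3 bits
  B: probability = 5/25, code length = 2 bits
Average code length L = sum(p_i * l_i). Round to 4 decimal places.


Weighted contributions p_i * l_i:
  E: (16/25) * 1 = 16/25
  D: (4/25) * 3 = 12/25
  B: (5/25) * 2 = 10/25
Sum = (16 + 12 + 10)/25 = 38/25

L = 38/25 = 1.5200 bits/symbol


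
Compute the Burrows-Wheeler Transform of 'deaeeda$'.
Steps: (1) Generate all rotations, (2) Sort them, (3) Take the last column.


Rotations (sorted):
  0: $deaeeda -> last char: a
  1: a$deaeed -> last char: d
  2: aeeda$de -> last char: e
  3: da$deaee -> last char: e
  4: deaeeda$ -> last char: $
  5: eaeeda$d -> last char: d
  6: eda$deae -> last char: e
  7: eeda$dea -> last char: a


BWT = adee$dea


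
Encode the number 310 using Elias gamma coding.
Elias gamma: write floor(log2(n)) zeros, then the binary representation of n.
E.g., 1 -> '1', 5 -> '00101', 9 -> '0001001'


num_bits = floor(log2(310)) + 1 = 9
leading_zeros = num_bits - 1 = 8
binary(310) = 100110110

Elias gamma(310) = '00000000' + '100110110' = 00000000100110110 (17 bits)


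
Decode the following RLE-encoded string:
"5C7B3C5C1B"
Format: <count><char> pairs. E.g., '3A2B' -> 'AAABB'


Expanding each <count><char> pair:
  5C -> 'CCCCC'
  7B -> 'BBBBBBB'
  3C -> 'CCC'
  5C -> 'CCCCC'
  1B -> 'B'

Decoded = CCCCCBBBBBBBCCCCCCCCB


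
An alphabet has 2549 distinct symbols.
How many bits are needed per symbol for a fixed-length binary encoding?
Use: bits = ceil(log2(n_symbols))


log2(2549) = 11.3157
Bracket: 2^11 = 2048 < 2549 <= 2^12 = 4096
So ceil(log2(2549)) = 12

bits = ceil(log2(2549)) = ceil(11.3157) = 12 bits


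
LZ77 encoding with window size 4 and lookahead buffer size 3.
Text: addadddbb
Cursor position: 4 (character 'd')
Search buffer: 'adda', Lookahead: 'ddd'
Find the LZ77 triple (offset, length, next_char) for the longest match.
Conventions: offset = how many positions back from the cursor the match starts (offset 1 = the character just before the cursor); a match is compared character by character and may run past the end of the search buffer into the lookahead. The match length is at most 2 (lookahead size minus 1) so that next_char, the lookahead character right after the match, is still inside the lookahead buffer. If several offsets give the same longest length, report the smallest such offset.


Try each offset into the search buffer:
  offset=1 (pos 3, char 'a'): match length 0
  offset=2 (pos 2, char 'd'): match length 1
  offset=3 (pos 1, char 'd'): match length 2
  offset=4 (pos 0, char 'a'): match length 0
Longest match has length 2 at offset 3.
next_char = character at position 4 + 2 = 6 -> 'd'

Best match: offset=3, length=2 (matching 'dd' starting at position 1)
LZ77 triple: (3, 2, 'd')


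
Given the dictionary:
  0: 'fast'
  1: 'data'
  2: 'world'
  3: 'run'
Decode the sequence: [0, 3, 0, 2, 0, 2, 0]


Look up each index in the dictionary:
  0 -> 'fast'
  3 -> 'run'
  0 -> 'fast'
  2 -> 'world'
  0 -> 'fast'
  2 -> 'world'
  0 -> 'fast'

Decoded: "fast run fast world fast world fast"


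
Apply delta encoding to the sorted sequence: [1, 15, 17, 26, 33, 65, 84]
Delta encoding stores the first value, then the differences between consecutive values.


First value: 1
Deltas:
  15 - 1 = 14
  17 - 15 = 2
  26 - 17 = 9
  33 - 26 = 7
  65 - 33 = 32
  84 - 65 = 19


Delta encoded: [1, 14, 2, 9, 7, 32, 19]


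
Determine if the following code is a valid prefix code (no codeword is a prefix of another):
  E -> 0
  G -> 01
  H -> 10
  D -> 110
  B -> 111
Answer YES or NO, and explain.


Checking each pair (does one codeword prefix another?):
  E='0' vs G='01': prefix -- VIOLATION

NO -- this is NOT a valid prefix code. E (0) is a prefix of G (01).


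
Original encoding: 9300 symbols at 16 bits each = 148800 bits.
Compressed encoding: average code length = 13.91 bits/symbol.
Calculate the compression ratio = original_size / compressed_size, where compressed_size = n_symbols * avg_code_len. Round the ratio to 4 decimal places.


original_size = n_symbols * orig_bits = 9300 * 16 = 148800 bits
compressed_size = n_symbols * avg_code_len = 9300 * 13.91 = 129363.0 bits
ratio = original_size / compressed_size = 148800 / 129363.0 = 1.1503

Compression ratio = 1.1503


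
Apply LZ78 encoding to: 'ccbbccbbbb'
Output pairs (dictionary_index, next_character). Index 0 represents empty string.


LZ78 encoding steps:
Dictionary: {0: ''}
Step 1: w='' (idx 0), next='c' -> output (0, 'c'), add 'c' as idx 1
Step 2: w='c' (idx 1), next='b' -> output (1, 'b'), add 'cb' as idx 2
Step 3: w='' (idx 0), next='b' -> output (0, 'b'), add 'b' as idx 3
Step 4: w='c' (idx 1), next='c' -> output (1, 'c'), add 'cc' as idx 4
Step 5: w='b' (idx 3), next='b' -> output (3, 'b'), add 'bb' as idx 5
Step 6: w='bb' (idx 5), end of input -> output (5, '')


Encoded: [(0, 'c'), (1, 'b'), (0, 'b'), (1, 'c'), (3, 'b'), (5, '')]


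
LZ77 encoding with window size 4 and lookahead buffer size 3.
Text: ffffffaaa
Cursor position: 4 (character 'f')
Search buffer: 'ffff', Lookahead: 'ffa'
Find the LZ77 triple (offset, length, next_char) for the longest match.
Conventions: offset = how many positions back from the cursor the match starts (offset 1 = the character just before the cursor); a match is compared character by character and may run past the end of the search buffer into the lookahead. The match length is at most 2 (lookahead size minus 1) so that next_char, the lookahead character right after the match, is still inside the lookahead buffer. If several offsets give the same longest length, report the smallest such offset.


Try each offset into the search buffer:
  offset=1 (pos 3, char 'f'): match length 2
  offset=2 (pos 2, char 'f'): match length 2
  offset=3 (pos 1, char 'f'): match length 2
  offset=4 (pos 0, char 'f'): match length 2
Longest match has length 2, found at offsets 1, 2, 3, 4; take the smallest, offset 1.
next_char = character at position 4 + 2 = 6 -> 'a'

Best match: offset=1, length=2 (matching 'ff' starting at position 3)
LZ77 triple: (1, 2, 'a')


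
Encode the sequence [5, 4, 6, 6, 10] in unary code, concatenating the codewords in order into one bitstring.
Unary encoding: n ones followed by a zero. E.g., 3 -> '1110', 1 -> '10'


Encode each number as n ones followed by a terminating 0:
  5 -> 111110 (6 bits)
  4 -> 11110 (5 bits)
  6 -> 1111110 (7 bits)
  6 -> 1111110 (7 bits)
  10 -> 11111111110 (11 bits)
Total length = 6 + 5 + 7 + 7 + 11 = 36 bits.

Unary([5, 4, 6, 6, 10]) = 111110111101111110111111011111111110 (36 bits)


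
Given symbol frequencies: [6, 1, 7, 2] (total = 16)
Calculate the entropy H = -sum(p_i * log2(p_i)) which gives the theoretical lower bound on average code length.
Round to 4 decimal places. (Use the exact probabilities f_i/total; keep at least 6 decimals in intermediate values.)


Per-symbol terms -p_i * log2(p_i) with p_i = f_i/16:
  p = 6/16 = 0.375000: log2(p) = -1.415037, -p*log2(p) = 0.530639
  p = 1/16 = 0.062500: log2(p) = -4.000000, -p*log2(p) = 0.250000
  p = 7/16 = 0.437500: log2(p) = -1.192645, -p*log2(p) = 0.521782
  p = 2/16 = 0.125000: log2(p) = -3.000000, -p*log2(p) = 0.375000
H = 0.530639 + 0.250000 + 0.521782 + 0.375000 = 1.677421

H = 1.6774 bits/symbol


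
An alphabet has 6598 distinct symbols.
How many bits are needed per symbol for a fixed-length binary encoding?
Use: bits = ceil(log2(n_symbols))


log2(6598) = 12.6878
Bracket: 2^12 = 4096 < 6598 <= 2^13 = 8192
So ceil(log2(6598)) = 13

bits = ceil(log2(6598)) = ceil(12.6878) = 13 bits


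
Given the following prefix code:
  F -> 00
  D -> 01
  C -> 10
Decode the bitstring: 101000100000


Decoding step by step:
Bits 10 -> C
Bits 10 -> C
Bits 00 -> F
Bits 10 -> C
Bits 00 -> F
Bits 00 -> F


Decoded message: CCFCFF


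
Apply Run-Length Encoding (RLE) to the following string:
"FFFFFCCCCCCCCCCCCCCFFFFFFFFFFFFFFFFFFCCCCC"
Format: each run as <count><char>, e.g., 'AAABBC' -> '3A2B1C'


Scanning runs left to right:
  i=0: run of 'F' x 5 -> '5F'
  i=5: run of 'C' x 14 -> '14C'
  i=19: run of 'F' x 18 -> '18F'
  i=37: run of 'C' x 5 -> '5C'

RLE = 5F14C18F5C


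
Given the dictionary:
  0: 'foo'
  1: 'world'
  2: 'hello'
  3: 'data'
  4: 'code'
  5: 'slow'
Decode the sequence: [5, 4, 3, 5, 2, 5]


Look up each index in the dictionary:
  5 -> 'slow'
  4 -> 'code'
  3 -> 'data'
  5 -> 'slow'
  2 -> 'hello'
  5 -> 'slow'

Decoded: "slow code data slow hello slow"


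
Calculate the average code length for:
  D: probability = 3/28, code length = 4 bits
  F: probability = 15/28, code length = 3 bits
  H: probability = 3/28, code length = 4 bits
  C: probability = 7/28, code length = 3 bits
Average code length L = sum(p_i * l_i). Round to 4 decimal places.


Weighted contributions p_i * l_i:
  D: (3/28) * 4 = 12/28
  F: (15/28) * 3 = 45/28
  H: (3/28) * 4 = 12/28
  C: (7/28) * 3 = 21/28
Sum = (12 + 45 + 12 + 21)/28 = 90/28

L = 90/28 = 3.2143 bits/symbol


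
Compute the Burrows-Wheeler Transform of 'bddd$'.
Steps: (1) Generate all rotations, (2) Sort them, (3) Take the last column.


Rotations (sorted):
  0: $bddd -> last char: d
  1: bddd$ -> last char: $
  2: d$bdd -> last char: d
  3: dd$bd -> last char: d
  4: ddd$b -> last char: b


BWT = d$ddb


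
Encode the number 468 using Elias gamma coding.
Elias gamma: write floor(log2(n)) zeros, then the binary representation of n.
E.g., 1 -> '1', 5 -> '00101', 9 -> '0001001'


num_bits = floor(log2(468)) + 1 = 9
leading_zeros = num_bits - 1 = 8
binary(468) = 111010100

Elias gamma(468) = '00000000' + '111010100' = 00000000111010100 (17 bits)


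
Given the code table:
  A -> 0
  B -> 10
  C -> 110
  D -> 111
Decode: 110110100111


Decoding:
110 -> C
110 -> C
10 -> B
0 -> A
111 -> D


Result: CCBAD


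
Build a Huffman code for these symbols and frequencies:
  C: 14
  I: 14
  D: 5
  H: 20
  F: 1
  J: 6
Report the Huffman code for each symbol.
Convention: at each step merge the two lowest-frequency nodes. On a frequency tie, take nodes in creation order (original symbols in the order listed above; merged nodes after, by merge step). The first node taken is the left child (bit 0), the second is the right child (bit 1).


Huffman tree construction:
Step 1: Merge F(1) + D(5) = 6
Step 2: Merge J(6) + (F+D)(6) = 12
Step 3: Merge (J+(F+D))(12) + C(14) = 26
Step 4: Merge I(14) + H(20) = 34
Step 5: Merge ((J+(F+D))+C)(26) + (I+H)(34) = 60
Read each symbol's code off the tree from the root (left child = 0, right child = 1).

Codes:
  C: 01 (length 2)
  I: 10 (length 2)
  D: 0011 (length 4)
  H: 11 (length 2)
  F: 0010 (length 4)
  J: 000 (length 3)
Average code length: 138/60 = 2.3000 bits/symbol


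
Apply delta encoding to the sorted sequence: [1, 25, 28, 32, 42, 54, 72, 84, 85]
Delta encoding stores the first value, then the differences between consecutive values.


First value: 1
Deltas:
  25 - 1 = 24
  28 - 25 = 3
  32 - 28 = 4
  42 - 32 = 10
  54 - 42 = 12
  72 - 54 = 18
  84 - 72 = 12
  85 - 84 = 1


Delta encoded: [1, 24, 3, 4, 10, 12, 18, 12, 1]


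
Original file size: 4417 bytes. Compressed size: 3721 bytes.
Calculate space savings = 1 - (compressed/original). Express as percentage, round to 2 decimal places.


ratio = compressed/original = 3721/4417 = 0.842427
savings = 1 - ratio = 1 - 0.842427 = 0.157573
as a percentage: 0.157573 * 100 = 15.76%

Space savings = 1 - 3721/4417 = 15.76%


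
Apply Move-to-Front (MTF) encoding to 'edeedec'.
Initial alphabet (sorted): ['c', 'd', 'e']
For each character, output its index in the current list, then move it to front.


MTF encoding:
'e': index 2 in ['c', 'd', 'e'] -> ['e', 'c', 'd']
'd': index 2 in ['e', 'c', 'd'] -> ['d', 'e', 'c']
'e': index 1 in ['d', 'e', 'c'] -> ['e', 'd', 'c']
'e': index 0 in ['e', 'd', 'c'] -> ['e', 'd', 'c']
'd': index 1 in ['e', 'd', 'c'] -> ['d', 'e', 'c']
'e': index 1 in ['d', 'e', 'c'] -> ['e', 'd', 'c']
'c': index 2 in ['e', 'd', 'c'] -> ['c', 'e', 'd']


Output: [2, 2, 1, 0, 1, 1, 2]


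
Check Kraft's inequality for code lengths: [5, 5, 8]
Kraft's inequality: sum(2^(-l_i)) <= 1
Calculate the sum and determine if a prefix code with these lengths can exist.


Sum = 2^(-5) + 2^(-5) + 2^(-8)
    = 0.03125 + 0.03125 + 0.00390625
    = 17/256 = 0.06640625
Since 0.06640625 <= 1, Kraft's inequality IS satisfied.
A prefix code with these lengths CAN exist.

Kraft sum = 0.06640625. Satisfied.


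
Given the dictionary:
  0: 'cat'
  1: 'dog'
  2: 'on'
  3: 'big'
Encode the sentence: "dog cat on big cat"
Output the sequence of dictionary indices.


Look up each word in the dictionary:
  'dog' -> 1
  'cat' -> 0
  'on' -> 2
  'big' -> 3
  'cat' -> 0

Encoded: [1, 0, 2, 3, 0]


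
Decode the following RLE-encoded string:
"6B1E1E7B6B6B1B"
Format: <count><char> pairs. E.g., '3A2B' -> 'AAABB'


Expanding each <count><char> pair:
  6B -> 'BBBBBB'
  1E -> 'E'
  1E -> 'E'
  7B -> 'BBBBBBB'
  6B -> 'BBBBBB'
  6B -> 'BBBBBB'
  1B -> 'B'

Decoded = BBBBBBEEBBBBBBBBBBBBBBBBBBBB


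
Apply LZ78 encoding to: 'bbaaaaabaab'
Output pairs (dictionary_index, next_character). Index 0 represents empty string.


LZ78 encoding steps:
Dictionary: {0: ''}
Step 1: w='' (idx 0), next='b' -> output (0, 'b'), add 'b' as idx 1
Step 2: w='b' (idx 1), next='a' -> output (1, 'a'), add 'ba' as idx 2
Step 3: w='' (idx 0), next='a' -> output (0, 'a'), add 'a' as idx 3
Step 4: w='a' (idx 3), next='a' -> output (3, 'a'), add 'aa' as idx 4
Step 5: w='a' (idx 3), next='b' -> output (3, 'b'), add 'ab' as idx 5
Step 6: w='aa' (idx 4), next='b' -> output (4, 'b'), add 'aab' as idx 6


Encoded: [(0, 'b'), (1, 'a'), (0, 'a'), (3, 'a'), (3, 'b'), (4, 'b')]


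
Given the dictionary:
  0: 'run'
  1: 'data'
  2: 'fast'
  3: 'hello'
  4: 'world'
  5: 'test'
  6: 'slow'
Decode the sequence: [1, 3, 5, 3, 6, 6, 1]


Look up each index in the dictionary:
  1 -> 'data'
  3 -> 'hello'
  5 -> 'test'
  3 -> 'hello'
  6 -> 'slow'
  6 -> 'slow'
  1 -> 'data'

Decoded: "data hello test hello slow slow data"


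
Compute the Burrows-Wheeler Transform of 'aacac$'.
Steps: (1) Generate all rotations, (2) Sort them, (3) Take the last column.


Rotations (sorted):
  0: $aacac -> last char: c
  1: aacac$ -> last char: $
  2: ac$aac -> last char: c
  3: acac$a -> last char: a
  4: c$aaca -> last char: a
  5: cac$aa -> last char: a


BWT = c$caaa


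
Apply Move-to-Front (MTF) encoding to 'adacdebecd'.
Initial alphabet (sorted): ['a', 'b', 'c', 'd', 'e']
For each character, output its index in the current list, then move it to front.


MTF encoding:
'a': index 0 in ['a', 'b', 'c', 'd', 'e'] -> ['a', 'b', 'c', 'd', 'e']
'd': index 3 in ['a', 'b', 'c', 'd', 'e'] -> ['d', 'a', 'b', 'c', 'e']
'a': index 1 in ['d', 'a', 'b', 'c', 'e'] -> ['a', 'd', 'b', 'c', 'e']
'c': index 3 in ['a', 'd', 'b', 'c', 'e'] -> ['c', 'a', 'd', 'b', 'e']
'd': index 2 in ['c', 'a', 'd', 'b', 'e'] -> ['d', 'c', 'a', 'b', 'e']
'e': index 4 in ['d', 'c', 'a', 'b', 'e'] -> ['e', 'd', 'c', 'a', 'b']
'b': index 4 in ['e', 'd', 'c', 'a', 'b'] -> ['b', 'e', 'd', 'c', 'a']
'e': index 1 in ['b', 'e', 'd', 'c', 'a'] -> ['e', 'b', 'd', 'c', 'a']
'c': index 3 in ['e', 'b', 'd', 'c', 'a'] -> ['c', 'e', 'b', 'd', 'a']
'd': index 3 in ['c', 'e', 'b', 'd', 'a'] -> ['d', 'c', 'e', 'b', 'a']


Output: [0, 3, 1, 3, 2, 4, 4, 1, 3, 3]
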